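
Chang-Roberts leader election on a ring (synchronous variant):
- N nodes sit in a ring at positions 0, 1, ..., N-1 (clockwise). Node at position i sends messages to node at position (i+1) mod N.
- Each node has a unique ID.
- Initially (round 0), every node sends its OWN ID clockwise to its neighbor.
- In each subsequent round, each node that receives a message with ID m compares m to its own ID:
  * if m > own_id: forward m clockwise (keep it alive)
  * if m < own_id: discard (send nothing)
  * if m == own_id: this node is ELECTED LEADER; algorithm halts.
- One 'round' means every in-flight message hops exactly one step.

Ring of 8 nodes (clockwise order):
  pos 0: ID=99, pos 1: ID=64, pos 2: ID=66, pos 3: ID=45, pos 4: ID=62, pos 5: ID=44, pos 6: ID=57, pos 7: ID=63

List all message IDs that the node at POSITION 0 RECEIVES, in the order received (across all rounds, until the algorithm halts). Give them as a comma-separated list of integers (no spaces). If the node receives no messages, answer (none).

Round 1: pos1(id64) recv 99: fwd; pos2(id66) recv 64: drop; pos3(id45) recv 66: fwd; pos4(id62) recv 45: drop; pos5(id44) recv 62: fwd; pos6(id57) recv 44: drop; pos7(id63) recv 57: drop; pos0(id99) recv 63: drop
Round 2: pos2(id66) recv 99: fwd; pos4(id62) recv 66: fwd; pos6(id57) recv 62: fwd
Round 3: pos3(id45) recv 99: fwd; pos5(id44) recv 66: fwd; pos7(id63) recv 62: drop
Round 4: pos4(id62) recv 99: fwd; pos6(id57) recv 66: fwd
Round 5: pos5(id44) recv 99: fwd; pos7(id63) recv 66: fwd
Round 6: pos6(id57) recv 99: fwd; pos0(id99) recv 66: drop
Round 7: pos7(id63) recv 99: fwd
Round 8: pos0(id99) recv 99: ELECTED

Answer: 63,66,99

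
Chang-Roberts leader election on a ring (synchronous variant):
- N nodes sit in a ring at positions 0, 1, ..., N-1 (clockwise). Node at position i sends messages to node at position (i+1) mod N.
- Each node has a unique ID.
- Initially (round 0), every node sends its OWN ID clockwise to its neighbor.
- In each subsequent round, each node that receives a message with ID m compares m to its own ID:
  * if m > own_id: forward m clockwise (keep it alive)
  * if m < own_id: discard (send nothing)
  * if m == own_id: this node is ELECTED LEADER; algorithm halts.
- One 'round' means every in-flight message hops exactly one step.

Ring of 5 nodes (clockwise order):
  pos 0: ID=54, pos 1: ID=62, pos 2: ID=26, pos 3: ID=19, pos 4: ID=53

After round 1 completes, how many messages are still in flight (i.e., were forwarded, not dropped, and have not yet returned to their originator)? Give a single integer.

Round 1: pos1(id62) recv 54: drop; pos2(id26) recv 62: fwd; pos3(id19) recv 26: fwd; pos4(id53) recv 19: drop; pos0(id54) recv 53: drop
After round 1: 2 messages still in flight

Answer: 2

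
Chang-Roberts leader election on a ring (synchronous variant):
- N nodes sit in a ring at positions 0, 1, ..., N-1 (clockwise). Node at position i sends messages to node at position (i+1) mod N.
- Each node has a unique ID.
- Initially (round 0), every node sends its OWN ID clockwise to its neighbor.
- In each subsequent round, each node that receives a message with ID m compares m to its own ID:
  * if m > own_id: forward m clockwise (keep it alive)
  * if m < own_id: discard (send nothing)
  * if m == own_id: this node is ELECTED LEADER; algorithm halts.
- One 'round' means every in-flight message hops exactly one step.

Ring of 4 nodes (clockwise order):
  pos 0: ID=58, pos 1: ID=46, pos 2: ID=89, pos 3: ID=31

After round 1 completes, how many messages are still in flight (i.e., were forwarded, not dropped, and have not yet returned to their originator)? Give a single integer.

Answer: 2

Derivation:
Round 1: pos1(id46) recv 58: fwd; pos2(id89) recv 46: drop; pos3(id31) recv 89: fwd; pos0(id58) recv 31: drop
After round 1: 2 messages still in flight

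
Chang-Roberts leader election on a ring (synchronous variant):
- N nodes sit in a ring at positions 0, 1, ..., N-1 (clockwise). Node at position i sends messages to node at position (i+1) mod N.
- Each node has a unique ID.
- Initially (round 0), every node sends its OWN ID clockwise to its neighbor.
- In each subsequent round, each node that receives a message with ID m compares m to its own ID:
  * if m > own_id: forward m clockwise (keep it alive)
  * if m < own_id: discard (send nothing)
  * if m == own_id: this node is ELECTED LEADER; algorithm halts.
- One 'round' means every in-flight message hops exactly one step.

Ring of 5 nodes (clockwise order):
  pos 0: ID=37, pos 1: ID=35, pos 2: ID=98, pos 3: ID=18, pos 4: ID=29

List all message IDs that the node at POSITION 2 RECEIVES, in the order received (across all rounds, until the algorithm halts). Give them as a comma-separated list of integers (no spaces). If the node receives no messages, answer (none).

Answer: 35,37,98

Derivation:
Round 1: pos1(id35) recv 37: fwd; pos2(id98) recv 35: drop; pos3(id18) recv 98: fwd; pos4(id29) recv 18: drop; pos0(id37) recv 29: drop
Round 2: pos2(id98) recv 37: drop; pos4(id29) recv 98: fwd
Round 3: pos0(id37) recv 98: fwd
Round 4: pos1(id35) recv 98: fwd
Round 5: pos2(id98) recv 98: ELECTED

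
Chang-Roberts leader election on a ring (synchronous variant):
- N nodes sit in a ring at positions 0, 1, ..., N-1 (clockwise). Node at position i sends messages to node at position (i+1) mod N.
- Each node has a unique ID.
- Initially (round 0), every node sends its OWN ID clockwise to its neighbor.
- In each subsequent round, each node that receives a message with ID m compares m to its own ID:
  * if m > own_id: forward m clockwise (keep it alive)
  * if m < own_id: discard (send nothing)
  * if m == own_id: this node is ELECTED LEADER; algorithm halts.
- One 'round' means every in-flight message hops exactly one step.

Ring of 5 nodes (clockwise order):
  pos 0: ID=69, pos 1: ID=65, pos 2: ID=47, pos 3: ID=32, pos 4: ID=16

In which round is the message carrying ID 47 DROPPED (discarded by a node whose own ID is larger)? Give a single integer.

Round 1: pos1(id65) recv 69: fwd; pos2(id47) recv 65: fwd; pos3(id32) recv 47: fwd; pos4(id16) recv 32: fwd; pos0(id69) recv 16: drop
Round 2: pos2(id47) recv 69: fwd; pos3(id32) recv 65: fwd; pos4(id16) recv 47: fwd; pos0(id69) recv 32: drop
Round 3: pos3(id32) recv 69: fwd; pos4(id16) recv 65: fwd; pos0(id69) recv 47: drop
Round 4: pos4(id16) recv 69: fwd; pos0(id69) recv 65: drop
Round 5: pos0(id69) recv 69: ELECTED
Message ID 47 originates at pos 2; dropped at pos 0 in round 3

Answer: 3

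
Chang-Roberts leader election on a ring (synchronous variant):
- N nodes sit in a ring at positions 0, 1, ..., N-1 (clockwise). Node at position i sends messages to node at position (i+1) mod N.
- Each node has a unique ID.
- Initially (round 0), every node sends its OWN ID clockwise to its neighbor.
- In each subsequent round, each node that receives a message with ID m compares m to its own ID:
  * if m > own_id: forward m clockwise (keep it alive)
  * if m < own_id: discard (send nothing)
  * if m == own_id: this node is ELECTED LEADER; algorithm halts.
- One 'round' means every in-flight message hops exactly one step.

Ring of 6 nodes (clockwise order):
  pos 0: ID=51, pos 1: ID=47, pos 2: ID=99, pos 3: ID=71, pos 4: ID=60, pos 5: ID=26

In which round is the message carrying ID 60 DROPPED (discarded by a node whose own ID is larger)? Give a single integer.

Answer: 4

Derivation:
Round 1: pos1(id47) recv 51: fwd; pos2(id99) recv 47: drop; pos3(id71) recv 99: fwd; pos4(id60) recv 71: fwd; pos5(id26) recv 60: fwd; pos0(id51) recv 26: drop
Round 2: pos2(id99) recv 51: drop; pos4(id60) recv 99: fwd; pos5(id26) recv 71: fwd; pos0(id51) recv 60: fwd
Round 3: pos5(id26) recv 99: fwd; pos0(id51) recv 71: fwd; pos1(id47) recv 60: fwd
Round 4: pos0(id51) recv 99: fwd; pos1(id47) recv 71: fwd; pos2(id99) recv 60: drop
Round 5: pos1(id47) recv 99: fwd; pos2(id99) recv 71: drop
Round 6: pos2(id99) recv 99: ELECTED
Message ID 60 originates at pos 4; dropped at pos 2 in round 4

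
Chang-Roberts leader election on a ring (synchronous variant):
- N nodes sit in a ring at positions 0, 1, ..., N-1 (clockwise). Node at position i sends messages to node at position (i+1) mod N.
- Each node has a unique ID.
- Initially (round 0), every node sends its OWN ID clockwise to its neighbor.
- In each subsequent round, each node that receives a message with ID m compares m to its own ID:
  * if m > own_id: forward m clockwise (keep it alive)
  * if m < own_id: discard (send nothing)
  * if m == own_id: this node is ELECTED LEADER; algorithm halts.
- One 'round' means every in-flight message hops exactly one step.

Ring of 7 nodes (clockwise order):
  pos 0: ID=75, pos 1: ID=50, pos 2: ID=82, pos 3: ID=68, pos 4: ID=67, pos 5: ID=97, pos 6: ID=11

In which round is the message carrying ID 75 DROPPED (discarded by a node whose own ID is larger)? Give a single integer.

Round 1: pos1(id50) recv 75: fwd; pos2(id82) recv 50: drop; pos3(id68) recv 82: fwd; pos4(id67) recv 68: fwd; pos5(id97) recv 67: drop; pos6(id11) recv 97: fwd; pos0(id75) recv 11: drop
Round 2: pos2(id82) recv 75: drop; pos4(id67) recv 82: fwd; pos5(id97) recv 68: drop; pos0(id75) recv 97: fwd
Round 3: pos5(id97) recv 82: drop; pos1(id50) recv 97: fwd
Round 4: pos2(id82) recv 97: fwd
Round 5: pos3(id68) recv 97: fwd
Round 6: pos4(id67) recv 97: fwd
Round 7: pos5(id97) recv 97: ELECTED
Message ID 75 originates at pos 0; dropped at pos 2 in round 2

Answer: 2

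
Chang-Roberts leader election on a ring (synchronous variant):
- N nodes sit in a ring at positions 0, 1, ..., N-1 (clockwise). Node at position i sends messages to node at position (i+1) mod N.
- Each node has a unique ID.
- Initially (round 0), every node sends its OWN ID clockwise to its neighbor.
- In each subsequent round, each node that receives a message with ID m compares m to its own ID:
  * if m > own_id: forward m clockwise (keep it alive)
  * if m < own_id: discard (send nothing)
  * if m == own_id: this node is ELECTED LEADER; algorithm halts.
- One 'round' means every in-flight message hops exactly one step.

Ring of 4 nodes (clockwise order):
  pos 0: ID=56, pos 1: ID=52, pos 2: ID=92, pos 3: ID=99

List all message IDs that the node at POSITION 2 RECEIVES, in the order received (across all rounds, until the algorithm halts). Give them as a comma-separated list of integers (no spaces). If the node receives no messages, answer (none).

Answer: 52,56,99

Derivation:
Round 1: pos1(id52) recv 56: fwd; pos2(id92) recv 52: drop; pos3(id99) recv 92: drop; pos0(id56) recv 99: fwd
Round 2: pos2(id92) recv 56: drop; pos1(id52) recv 99: fwd
Round 3: pos2(id92) recv 99: fwd
Round 4: pos3(id99) recv 99: ELECTED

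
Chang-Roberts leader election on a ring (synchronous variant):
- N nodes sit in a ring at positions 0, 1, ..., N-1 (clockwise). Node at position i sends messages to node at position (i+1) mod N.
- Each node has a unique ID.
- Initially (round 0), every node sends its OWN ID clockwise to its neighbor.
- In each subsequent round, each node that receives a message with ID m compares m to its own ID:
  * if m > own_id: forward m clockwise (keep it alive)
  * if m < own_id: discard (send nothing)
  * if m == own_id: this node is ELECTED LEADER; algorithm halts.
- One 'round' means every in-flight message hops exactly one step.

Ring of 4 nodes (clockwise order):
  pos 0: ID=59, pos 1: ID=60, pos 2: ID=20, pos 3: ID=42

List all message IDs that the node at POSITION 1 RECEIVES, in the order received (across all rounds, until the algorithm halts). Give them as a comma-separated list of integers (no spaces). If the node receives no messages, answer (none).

Answer: 59,60

Derivation:
Round 1: pos1(id60) recv 59: drop; pos2(id20) recv 60: fwd; pos3(id42) recv 20: drop; pos0(id59) recv 42: drop
Round 2: pos3(id42) recv 60: fwd
Round 3: pos0(id59) recv 60: fwd
Round 4: pos1(id60) recv 60: ELECTED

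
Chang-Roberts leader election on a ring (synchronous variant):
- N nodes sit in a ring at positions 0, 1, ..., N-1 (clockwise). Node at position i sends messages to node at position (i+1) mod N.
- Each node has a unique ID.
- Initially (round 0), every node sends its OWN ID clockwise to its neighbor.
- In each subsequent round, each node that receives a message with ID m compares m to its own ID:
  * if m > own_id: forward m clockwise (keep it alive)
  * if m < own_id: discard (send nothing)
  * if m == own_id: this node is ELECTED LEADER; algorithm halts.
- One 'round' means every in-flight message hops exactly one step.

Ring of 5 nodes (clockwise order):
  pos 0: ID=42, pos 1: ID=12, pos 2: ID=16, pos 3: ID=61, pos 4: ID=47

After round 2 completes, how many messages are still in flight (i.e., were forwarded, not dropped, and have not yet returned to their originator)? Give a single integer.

Round 1: pos1(id12) recv 42: fwd; pos2(id16) recv 12: drop; pos3(id61) recv 16: drop; pos4(id47) recv 61: fwd; pos0(id42) recv 47: fwd
Round 2: pos2(id16) recv 42: fwd; pos0(id42) recv 61: fwd; pos1(id12) recv 47: fwd
After round 2: 3 messages still in flight

Answer: 3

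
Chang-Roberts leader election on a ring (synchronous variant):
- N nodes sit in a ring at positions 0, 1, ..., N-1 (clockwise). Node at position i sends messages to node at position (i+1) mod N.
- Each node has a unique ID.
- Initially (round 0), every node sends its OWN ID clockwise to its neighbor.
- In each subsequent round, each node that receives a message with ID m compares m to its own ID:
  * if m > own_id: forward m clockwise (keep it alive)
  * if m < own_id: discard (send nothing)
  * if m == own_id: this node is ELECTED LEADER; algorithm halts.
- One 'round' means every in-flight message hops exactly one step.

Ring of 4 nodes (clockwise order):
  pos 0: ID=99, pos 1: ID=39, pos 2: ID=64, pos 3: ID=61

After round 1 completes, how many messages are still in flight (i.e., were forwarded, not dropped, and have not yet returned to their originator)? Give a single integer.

Answer: 2

Derivation:
Round 1: pos1(id39) recv 99: fwd; pos2(id64) recv 39: drop; pos3(id61) recv 64: fwd; pos0(id99) recv 61: drop
After round 1: 2 messages still in flight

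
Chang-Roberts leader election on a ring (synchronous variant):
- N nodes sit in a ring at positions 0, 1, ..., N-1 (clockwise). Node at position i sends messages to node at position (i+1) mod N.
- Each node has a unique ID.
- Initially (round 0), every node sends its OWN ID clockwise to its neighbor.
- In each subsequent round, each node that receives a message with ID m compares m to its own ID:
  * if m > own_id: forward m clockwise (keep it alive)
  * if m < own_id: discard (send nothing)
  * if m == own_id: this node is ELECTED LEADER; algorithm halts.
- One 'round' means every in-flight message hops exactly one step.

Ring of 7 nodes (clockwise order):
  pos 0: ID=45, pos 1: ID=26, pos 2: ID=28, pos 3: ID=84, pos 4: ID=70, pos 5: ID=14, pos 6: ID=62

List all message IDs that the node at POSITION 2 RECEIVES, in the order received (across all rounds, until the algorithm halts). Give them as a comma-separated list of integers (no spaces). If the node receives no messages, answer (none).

Answer: 26,45,62,70,84

Derivation:
Round 1: pos1(id26) recv 45: fwd; pos2(id28) recv 26: drop; pos3(id84) recv 28: drop; pos4(id70) recv 84: fwd; pos5(id14) recv 70: fwd; pos6(id62) recv 14: drop; pos0(id45) recv 62: fwd
Round 2: pos2(id28) recv 45: fwd; pos5(id14) recv 84: fwd; pos6(id62) recv 70: fwd; pos1(id26) recv 62: fwd
Round 3: pos3(id84) recv 45: drop; pos6(id62) recv 84: fwd; pos0(id45) recv 70: fwd; pos2(id28) recv 62: fwd
Round 4: pos0(id45) recv 84: fwd; pos1(id26) recv 70: fwd; pos3(id84) recv 62: drop
Round 5: pos1(id26) recv 84: fwd; pos2(id28) recv 70: fwd
Round 6: pos2(id28) recv 84: fwd; pos3(id84) recv 70: drop
Round 7: pos3(id84) recv 84: ELECTED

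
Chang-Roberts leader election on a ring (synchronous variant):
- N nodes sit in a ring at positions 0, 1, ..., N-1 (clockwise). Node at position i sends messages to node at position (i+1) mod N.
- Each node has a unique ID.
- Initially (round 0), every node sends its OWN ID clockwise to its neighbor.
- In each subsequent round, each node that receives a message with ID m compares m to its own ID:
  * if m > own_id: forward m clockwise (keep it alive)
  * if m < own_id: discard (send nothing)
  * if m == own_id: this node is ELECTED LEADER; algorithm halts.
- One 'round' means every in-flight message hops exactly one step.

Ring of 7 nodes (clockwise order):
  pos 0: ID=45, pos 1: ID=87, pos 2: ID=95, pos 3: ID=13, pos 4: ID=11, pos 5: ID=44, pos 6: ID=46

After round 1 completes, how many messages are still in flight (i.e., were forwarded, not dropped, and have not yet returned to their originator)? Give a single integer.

Round 1: pos1(id87) recv 45: drop; pos2(id95) recv 87: drop; pos3(id13) recv 95: fwd; pos4(id11) recv 13: fwd; pos5(id44) recv 11: drop; pos6(id46) recv 44: drop; pos0(id45) recv 46: fwd
After round 1: 3 messages still in flight

Answer: 3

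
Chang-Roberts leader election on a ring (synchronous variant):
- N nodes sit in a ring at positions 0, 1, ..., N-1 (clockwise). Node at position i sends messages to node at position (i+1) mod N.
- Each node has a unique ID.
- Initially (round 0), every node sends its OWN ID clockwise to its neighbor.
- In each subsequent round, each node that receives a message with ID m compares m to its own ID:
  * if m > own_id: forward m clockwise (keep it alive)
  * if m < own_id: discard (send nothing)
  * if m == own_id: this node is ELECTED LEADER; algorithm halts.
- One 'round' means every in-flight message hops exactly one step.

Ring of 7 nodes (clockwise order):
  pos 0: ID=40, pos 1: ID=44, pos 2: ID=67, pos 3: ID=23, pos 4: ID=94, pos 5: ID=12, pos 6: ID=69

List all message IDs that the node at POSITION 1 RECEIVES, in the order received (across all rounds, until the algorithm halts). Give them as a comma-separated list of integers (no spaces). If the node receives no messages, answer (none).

Answer: 40,69,94

Derivation:
Round 1: pos1(id44) recv 40: drop; pos2(id67) recv 44: drop; pos3(id23) recv 67: fwd; pos4(id94) recv 23: drop; pos5(id12) recv 94: fwd; pos6(id69) recv 12: drop; pos0(id40) recv 69: fwd
Round 2: pos4(id94) recv 67: drop; pos6(id69) recv 94: fwd; pos1(id44) recv 69: fwd
Round 3: pos0(id40) recv 94: fwd; pos2(id67) recv 69: fwd
Round 4: pos1(id44) recv 94: fwd; pos3(id23) recv 69: fwd
Round 5: pos2(id67) recv 94: fwd; pos4(id94) recv 69: drop
Round 6: pos3(id23) recv 94: fwd
Round 7: pos4(id94) recv 94: ELECTED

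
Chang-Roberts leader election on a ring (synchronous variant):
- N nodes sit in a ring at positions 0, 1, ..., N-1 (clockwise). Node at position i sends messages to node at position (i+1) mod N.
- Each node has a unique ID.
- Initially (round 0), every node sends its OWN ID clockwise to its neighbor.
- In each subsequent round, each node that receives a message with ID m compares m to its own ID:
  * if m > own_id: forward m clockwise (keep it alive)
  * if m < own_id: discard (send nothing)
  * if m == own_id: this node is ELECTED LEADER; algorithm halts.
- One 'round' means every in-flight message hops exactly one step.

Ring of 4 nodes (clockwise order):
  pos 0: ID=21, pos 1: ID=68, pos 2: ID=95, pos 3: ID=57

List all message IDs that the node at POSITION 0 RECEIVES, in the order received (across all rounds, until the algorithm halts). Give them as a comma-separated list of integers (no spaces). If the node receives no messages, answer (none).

Round 1: pos1(id68) recv 21: drop; pos2(id95) recv 68: drop; pos3(id57) recv 95: fwd; pos0(id21) recv 57: fwd
Round 2: pos0(id21) recv 95: fwd; pos1(id68) recv 57: drop
Round 3: pos1(id68) recv 95: fwd
Round 4: pos2(id95) recv 95: ELECTED

Answer: 57,95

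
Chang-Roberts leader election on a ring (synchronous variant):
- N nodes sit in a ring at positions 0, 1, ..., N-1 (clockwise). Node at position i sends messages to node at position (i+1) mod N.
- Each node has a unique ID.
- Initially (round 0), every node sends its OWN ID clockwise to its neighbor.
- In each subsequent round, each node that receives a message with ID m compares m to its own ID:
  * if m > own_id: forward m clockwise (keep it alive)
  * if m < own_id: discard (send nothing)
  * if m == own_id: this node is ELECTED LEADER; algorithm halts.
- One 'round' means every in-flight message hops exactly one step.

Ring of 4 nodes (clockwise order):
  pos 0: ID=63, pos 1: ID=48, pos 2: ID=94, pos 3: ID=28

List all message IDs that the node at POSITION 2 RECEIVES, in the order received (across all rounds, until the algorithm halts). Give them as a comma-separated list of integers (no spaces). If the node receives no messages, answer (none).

Round 1: pos1(id48) recv 63: fwd; pos2(id94) recv 48: drop; pos3(id28) recv 94: fwd; pos0(id63) recv 28: drop
Round 2: pos2(id94) recv 63: drop; pos0(id63) recv 94: fwd
Round 3: pos1(id48) recv 94: fwd
Round 4: pos2(id94) recv 94: ELECTED

Answer: 48,63,94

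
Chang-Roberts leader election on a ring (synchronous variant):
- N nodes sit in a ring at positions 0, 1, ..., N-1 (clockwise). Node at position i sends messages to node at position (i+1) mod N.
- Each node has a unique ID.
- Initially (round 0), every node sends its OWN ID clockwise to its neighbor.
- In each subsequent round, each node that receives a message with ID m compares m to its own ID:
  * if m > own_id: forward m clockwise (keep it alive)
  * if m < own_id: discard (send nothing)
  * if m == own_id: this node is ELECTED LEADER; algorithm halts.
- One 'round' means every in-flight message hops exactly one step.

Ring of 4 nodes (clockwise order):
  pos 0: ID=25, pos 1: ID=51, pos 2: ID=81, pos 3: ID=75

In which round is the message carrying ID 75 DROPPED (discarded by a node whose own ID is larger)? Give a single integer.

Round 1: pos1(id51) recv 25: drop; pos2(id81) recv 51: drop; pos3(id75) recv 81: fwd; pos0(id25) recv 75: fwd
Round 2: pos0(id25) recv 81: fwd; pos1(id51) recv 75: fwd
Round 3: pos1(id51) recv 81: fwd; pos2(id81) recv 75: drop
Round 4: pos2(id81) recv 81: ELECTED
Message ID 75 originates at pos 3; dropped at pos 2 in round 3

Answer: 3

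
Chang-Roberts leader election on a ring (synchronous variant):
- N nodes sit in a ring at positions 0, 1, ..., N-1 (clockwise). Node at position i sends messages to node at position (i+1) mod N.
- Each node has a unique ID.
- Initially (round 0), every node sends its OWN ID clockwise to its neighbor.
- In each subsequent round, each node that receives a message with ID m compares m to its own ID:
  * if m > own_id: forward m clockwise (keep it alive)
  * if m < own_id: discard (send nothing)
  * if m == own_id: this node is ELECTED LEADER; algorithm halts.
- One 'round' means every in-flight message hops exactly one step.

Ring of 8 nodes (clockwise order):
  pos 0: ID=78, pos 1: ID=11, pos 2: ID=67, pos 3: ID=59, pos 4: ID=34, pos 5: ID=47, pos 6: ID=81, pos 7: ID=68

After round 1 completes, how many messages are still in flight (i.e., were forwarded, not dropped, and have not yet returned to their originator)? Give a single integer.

Answer: 4

Derivation:
Round 1: pos1(id11) recv 78: fwd; pos2(id67) recv 11: drop; pos3(id59) recv 67: fwd; pos4(id34) recv 59: fwd; pos5(id47) recv 34: drop; pos6(id81) recv 47: drop; pos7(id68) recv 81: fwd; pos0(id78) recv 68: drop
After round 1: 4 messages still in flight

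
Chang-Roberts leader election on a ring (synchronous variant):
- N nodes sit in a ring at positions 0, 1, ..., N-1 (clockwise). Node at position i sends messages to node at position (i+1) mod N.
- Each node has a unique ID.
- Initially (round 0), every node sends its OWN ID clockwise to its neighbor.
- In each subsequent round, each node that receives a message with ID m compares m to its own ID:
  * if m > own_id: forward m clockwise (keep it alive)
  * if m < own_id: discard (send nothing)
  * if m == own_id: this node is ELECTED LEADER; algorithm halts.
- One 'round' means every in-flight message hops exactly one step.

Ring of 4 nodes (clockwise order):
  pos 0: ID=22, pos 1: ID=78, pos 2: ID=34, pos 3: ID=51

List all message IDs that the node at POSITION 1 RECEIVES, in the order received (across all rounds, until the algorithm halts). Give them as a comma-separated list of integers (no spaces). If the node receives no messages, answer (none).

Answer: 22,51,78

Derivation:
Round 1: pos1(id78) recv 22: drop; pos2(id34) recv 78: fwd; pos3(id51) recv 34: drop; pos0(id22) recv 51: fwd
Round 2: pos3(id51) recv 78: fwd; pos1(id78) recv 51: drop
Round 3: pos0(id22) recv 78: fwd
Round 4: pos1(id78) recv 78: ELECTED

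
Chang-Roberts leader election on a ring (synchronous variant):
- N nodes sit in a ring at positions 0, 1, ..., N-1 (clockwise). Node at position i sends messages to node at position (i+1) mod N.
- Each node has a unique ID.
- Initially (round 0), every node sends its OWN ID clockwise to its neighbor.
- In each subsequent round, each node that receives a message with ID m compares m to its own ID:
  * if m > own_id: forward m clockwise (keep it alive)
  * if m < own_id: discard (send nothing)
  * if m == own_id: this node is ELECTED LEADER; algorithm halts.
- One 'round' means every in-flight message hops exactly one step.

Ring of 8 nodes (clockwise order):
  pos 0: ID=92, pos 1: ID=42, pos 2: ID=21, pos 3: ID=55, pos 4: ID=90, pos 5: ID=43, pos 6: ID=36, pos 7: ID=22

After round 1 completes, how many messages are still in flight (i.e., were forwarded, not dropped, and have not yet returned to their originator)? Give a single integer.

Answer: 5

Derivation:
Round 1: pos1(id42) recv 92: fwd; pos2(id21) recv 42: fwd; pos3(id55) recv 21: drop; pos4(id90) recv 55: drop; pos5(id43) recv 90: fwd; pos6(id36) recv 43: fwd; pos7(id22) recv 36: fwd; pos0(id92) recv 22: drop
After round 1: 5 messages still in flight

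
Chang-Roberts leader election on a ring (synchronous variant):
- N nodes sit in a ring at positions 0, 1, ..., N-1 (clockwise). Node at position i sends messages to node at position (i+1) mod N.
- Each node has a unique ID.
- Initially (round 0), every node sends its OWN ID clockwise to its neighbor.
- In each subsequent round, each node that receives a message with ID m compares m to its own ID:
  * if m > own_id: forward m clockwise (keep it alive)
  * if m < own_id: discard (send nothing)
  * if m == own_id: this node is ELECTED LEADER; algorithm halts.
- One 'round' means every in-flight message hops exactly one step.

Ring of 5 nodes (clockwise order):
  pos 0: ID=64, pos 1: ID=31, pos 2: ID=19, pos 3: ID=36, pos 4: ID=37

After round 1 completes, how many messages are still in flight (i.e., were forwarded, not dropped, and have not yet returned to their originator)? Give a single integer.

Round 1: pos1(id31) recv 64: fwd; pos2(id19) recv 31: fwd; pos3(id36) recv 19: drop; pos4(id37) recv 36: drop; pos0(id64) recv 37: drop
After round 1: 2 messages still in flight

Answer: 2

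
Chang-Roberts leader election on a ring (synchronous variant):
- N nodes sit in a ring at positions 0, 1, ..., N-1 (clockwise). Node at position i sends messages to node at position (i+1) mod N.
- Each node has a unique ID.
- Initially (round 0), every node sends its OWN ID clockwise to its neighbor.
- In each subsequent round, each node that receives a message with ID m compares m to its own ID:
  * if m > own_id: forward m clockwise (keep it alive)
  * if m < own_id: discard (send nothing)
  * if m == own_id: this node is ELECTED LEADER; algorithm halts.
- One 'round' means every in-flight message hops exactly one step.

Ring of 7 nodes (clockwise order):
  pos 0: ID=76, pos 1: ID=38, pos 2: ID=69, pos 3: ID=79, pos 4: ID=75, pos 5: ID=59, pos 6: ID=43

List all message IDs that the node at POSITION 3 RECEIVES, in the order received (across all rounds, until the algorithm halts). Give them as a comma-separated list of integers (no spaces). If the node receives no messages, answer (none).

Answer: 69,76,79

Derivation:
Round 1: pos1(id38) recv 76: fwd; pos2(id69) recv 38: drop; pos3(id79) recv 69: drop; pos4(id75) recv 79: fwd; pos5(id59) recv 75: fwd; pos6(id43) recv 59: fwd; pos0(id76) recv 43: drop
Round 2: pos2(id69) recv 76: fwd; pos5(id59) recv 79: fwd; pos6(id43) recv 75: fwd; pos0(id76) recv 59: drop
Round 3: pos3(id79) recv 76: drop; pos6(id43) recv 79: fwd; pos0(id76) recv 75: drop
Round 4: pos0(id76) recv 79: fwd
Round 5: pos1(id38) recv 79: fwd
Round 6: pos2(id69) recv 79: fwd
Round 7: pos3(id79) recv 79: ELECTED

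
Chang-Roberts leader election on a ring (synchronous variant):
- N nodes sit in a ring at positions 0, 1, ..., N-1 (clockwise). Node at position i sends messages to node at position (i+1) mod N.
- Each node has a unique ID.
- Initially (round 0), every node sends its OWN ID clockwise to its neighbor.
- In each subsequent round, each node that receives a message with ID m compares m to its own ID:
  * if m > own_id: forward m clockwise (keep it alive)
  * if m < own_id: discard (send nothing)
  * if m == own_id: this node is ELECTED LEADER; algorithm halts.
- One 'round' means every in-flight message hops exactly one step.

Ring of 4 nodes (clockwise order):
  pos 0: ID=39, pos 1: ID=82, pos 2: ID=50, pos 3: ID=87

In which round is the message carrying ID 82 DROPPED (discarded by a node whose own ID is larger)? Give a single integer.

Answer: 2

Derivation:
Round 1: pos1(id82) recv 39: drop; pos2(id50) recv 82: fwd; pos3(id87) recv 50: drop; pos0(id39) recv 87: fwd
Round 2: pos3(id87) recv 82: drop; pos1(id82) recv 87: fwd
Round 3: pos2(id50) recv 87: fwd
Round 4: pos3(id87) recv 87: ELECTED
Message ID 82 originates at pos 1; dropped at pos 3 in round 2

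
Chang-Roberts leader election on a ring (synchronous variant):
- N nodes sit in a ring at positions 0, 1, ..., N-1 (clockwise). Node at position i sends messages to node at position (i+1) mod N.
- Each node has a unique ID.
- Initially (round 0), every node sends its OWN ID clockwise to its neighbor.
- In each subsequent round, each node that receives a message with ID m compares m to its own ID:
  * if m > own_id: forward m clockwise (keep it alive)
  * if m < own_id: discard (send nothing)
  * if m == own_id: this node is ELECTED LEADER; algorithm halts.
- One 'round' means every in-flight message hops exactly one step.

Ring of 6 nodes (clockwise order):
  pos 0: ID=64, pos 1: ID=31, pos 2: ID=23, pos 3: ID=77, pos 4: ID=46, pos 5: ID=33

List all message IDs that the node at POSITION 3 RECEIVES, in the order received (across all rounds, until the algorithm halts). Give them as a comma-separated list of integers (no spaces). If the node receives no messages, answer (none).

Round 1: pos1(id31) recv 64: fwd; pos2(id23) recv 31: fwd; pos3(id77) recv 23: drop; pos4(id46) recv 77: fwd; pos5(id33) recv 46: fwd; pos0(id64) recv 33: drop
Round 2: pos2(id23) recv 64: fwd; pos3(id77) recv 31: drop; pos5(id33) recv 77: fwd; pos0(id64) recv 46: drop
Round 3: pos3(id77) recv 64: drop; pos0(id64) recv 77: fwd
Round 4: pos1(id31) recv 77: fwd
Round 5: pos2(id23) recv 77: fwd
Round 6: pos3(id77) recv 77: ELECTED

Answer: 23,31,64,77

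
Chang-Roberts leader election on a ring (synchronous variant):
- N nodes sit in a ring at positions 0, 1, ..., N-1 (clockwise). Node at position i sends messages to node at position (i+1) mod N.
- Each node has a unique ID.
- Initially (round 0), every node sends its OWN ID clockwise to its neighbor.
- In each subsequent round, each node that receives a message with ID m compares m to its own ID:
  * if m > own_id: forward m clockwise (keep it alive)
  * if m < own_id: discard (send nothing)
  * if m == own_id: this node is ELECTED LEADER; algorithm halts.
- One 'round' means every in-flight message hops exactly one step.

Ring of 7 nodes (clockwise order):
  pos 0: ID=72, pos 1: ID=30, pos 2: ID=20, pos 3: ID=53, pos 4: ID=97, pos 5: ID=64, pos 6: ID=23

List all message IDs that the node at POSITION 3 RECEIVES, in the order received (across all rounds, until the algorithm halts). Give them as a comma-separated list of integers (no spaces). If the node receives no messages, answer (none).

Answer: 20,30,72,97

Derivation:
Round 1: pos1(id30) recv 72: fwd; pos2(id20) recv 30: fwd; pos3(id53) recv 20: drop; pos4(id97) recv 53: drop; pos5(id64) recv 97: fwd; pos6(id23) recv 64: fwd; pos0(id72) recv 23: drop
Round 2: pos2(id20) recv 72: fwd; pos3(id53) recv 30: drop; pos6(id23) recv 97: fwd; pos0(id72) recv 64: drop
Round 3: pos3(id53) recv 72: fwd; pos0(id72) recv 97: fwd
Round 4: pos4(id97) recv 72: drop; pos1(id30) recv 97: fwd
Round 5: pos2(id20) recv 97: fwd
Round 6: pos3(id53) recv 97: fwd
Round 7: pos4(id97) recv 97: ELECTED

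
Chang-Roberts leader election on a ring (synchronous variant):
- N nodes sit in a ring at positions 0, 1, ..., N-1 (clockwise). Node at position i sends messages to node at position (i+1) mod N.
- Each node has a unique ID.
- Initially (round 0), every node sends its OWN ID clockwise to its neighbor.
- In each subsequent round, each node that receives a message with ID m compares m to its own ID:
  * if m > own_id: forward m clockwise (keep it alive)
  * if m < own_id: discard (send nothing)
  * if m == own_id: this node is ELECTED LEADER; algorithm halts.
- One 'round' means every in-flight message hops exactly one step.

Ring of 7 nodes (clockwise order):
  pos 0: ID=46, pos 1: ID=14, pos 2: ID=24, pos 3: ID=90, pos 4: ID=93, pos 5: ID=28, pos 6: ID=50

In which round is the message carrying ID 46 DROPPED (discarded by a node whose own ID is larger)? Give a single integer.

Round 1: pos1(id14) recv 46: fwd; pos2(id24) recv 14: drop; pos3(id90) recv 24: drop; pos4(id93) recv 90: drop; pos5(id28) recv 93: fwd; pos6(id50) recv 28: drop; pos0(id46) recv 50: fwd
Round 2: pos2(id24) recv 46: fwd; pos6(id50) recv 93: fwd; pos1(id14) recv 50: fwd
Round 3: pos3(id90) recv 46: drop; pos0(id46) recv 93: fwd; pos2(id24) recv 50: fwd
Round 4: pos1(id14) recv 93: fwd; pos3(id90) recv 50: drop
Round 5: pos2(id24) recv 93: fwd
Round 6: pos3(id90) recv 93: fwd
Round 7: pos4(id93) recv 93: ELECTED
Message ID 46 originates at pos 0; dropped at pos 3 in round 3

Answer: 3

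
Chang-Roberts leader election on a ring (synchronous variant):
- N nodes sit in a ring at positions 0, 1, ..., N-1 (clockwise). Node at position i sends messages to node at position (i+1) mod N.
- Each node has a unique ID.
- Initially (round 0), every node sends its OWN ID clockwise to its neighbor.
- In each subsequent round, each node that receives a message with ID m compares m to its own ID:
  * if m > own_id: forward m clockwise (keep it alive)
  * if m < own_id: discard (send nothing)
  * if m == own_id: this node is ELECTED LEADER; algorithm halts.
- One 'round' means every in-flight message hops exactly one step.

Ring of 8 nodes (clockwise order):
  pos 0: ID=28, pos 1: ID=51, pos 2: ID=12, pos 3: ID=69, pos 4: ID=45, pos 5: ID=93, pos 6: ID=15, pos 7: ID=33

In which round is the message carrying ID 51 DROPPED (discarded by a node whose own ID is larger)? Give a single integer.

Round 1: pos1(id51) recv 28: drop; pos2(id12) recv 51: fwd; pos3(id69) recv 12: drop; pos4(id45) recv 69: fwd; pos5(id93) recv 45: drop; pos6(id15) recv 93: fwd; pos7(id33) recv 15: drop; pos0(id28) recv 33: fwd
Round 2: pos3(id69) recv 51: drop; pos5(id93) recv 69: drop; pos7(id33) recv 93: fwd; pos1(id51) recv 33: drop
Round 3: pos0(id28) recv 93: fwd
Round 4: pos1(id51) recv 93: fwd
Round 5: pos2(id12) recv 93: fwd
Round 6: pos3(id69) recv 93: fwd
Round 7: pos4(id45) recv 93: fwd
Round 8: pos5(id93) recv 93: ELECTED
Message ID 51 originates at pos 1; dropped at pos 3 in round 2

Answer: 2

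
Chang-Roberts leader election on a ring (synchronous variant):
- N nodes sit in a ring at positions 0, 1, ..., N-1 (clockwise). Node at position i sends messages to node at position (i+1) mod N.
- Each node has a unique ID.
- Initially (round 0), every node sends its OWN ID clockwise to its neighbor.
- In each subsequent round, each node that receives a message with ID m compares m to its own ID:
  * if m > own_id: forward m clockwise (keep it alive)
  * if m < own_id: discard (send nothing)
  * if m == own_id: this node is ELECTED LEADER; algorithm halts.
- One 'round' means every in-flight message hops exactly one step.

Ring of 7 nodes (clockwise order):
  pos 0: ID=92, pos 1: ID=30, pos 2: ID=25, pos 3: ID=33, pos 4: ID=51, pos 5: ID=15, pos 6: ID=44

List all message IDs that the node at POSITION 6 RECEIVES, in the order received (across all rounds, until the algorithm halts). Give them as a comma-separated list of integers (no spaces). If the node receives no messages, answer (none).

Round 1: pos1(id30) recv 92: fwd; pos2(id25) recv 30: fwd; pos3(id33) recv 25: drop; pos4(id51) recv 33: drop; pos5(id15) recv 51: fwd; pos6(id44) recv 15: drop; pos0(id92) recv 44: drop
Round 2: pos2(id25) recv 92: fwd; pos3(id33) recv 30: drop; pos6(id44) recv 51: fwd
Round 3: pos3(id33) recv 92: fwd; pos0(id92) recv 51: drop
Round 4: pos4(id51) recv 92: fwd
Round 5: pos5(id15) recv 92: fwd
Round 6: pos6(id44) recv 92: fwd
Round 7: pos0(id92) recv 92: ELECTED

Answer: 15,51,92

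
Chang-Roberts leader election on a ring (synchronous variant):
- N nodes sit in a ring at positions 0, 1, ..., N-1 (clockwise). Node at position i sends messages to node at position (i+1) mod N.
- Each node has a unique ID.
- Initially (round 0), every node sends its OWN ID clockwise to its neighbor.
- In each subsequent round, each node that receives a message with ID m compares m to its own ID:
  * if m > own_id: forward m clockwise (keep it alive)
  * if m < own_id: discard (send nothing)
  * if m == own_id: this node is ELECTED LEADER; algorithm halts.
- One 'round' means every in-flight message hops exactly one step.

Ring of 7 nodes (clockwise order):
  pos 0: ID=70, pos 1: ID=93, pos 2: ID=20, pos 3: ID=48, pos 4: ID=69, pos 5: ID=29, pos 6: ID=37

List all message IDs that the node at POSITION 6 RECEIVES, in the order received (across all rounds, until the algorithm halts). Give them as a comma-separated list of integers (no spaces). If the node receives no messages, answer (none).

Answer: 29,69,93

Derivation:
Round 1: pos1(id93) recv 70: drop; pos2(id20) recv 93: fwd; pos3(id48) recv 20: drop; pos4(id69) recv 48: drop; pos5(id29) recv 69: fwd; pos6(id37) recv 29: drop; pos0(id70) recv 37: drop
Round 2: pos3(id48) recv 93: fwd; pos6(id37) recv 69: fwd
Round 3: pos4(id69) recv 93: fwd; pos0(id70) recv 69: drop
Round 4: pos5(id29) recv 93: fwd
Round 5: pos6(id37) recv 93: fwd
Round 6: pos0(id70) recv 93: fwd
Round 7: pos1(id93) recv 93: ELECTED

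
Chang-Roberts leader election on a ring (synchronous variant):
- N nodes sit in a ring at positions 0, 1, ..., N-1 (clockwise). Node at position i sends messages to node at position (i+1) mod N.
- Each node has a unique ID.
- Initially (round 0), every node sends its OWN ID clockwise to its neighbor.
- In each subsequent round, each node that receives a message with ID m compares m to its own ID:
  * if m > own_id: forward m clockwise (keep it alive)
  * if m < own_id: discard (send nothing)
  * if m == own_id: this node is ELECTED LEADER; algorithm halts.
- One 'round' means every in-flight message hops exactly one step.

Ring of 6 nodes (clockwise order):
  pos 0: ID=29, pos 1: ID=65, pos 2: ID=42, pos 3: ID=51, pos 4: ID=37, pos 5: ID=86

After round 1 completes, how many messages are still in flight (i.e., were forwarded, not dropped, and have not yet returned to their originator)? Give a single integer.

Answer: 3

Derivation:
Round 1: pos1(id65) recv 29: drop; pos2(id42) recv 65: fwd; pos3(id51) recv 42: drop; pos4(id37) recv 51: fwd; pos5(id86) recv 37: drop; pos0(id29) recv 86: fwd
After round 1: 3 messages still in flight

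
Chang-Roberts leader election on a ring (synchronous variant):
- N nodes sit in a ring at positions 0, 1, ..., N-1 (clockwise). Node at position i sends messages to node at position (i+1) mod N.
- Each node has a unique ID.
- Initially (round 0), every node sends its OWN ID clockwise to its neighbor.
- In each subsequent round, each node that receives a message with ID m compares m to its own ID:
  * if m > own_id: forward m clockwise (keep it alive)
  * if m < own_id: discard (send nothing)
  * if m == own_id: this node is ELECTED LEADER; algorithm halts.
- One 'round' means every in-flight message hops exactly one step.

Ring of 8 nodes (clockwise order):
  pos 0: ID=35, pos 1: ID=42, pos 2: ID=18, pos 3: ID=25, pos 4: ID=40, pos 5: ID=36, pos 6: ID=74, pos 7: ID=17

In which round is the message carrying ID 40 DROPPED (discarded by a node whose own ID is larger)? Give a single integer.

Round 1: pos1(id42) recv 35: drop; pos2(id18) recv 42: fwd; pos3(id25) recv 18: drop; pos4(id40) recv 25: drop; pos5(id36) recv 40: fwd; pos6(id74) recv 36: drop; pos7(id17) recv 74: fwd; pos0(id35) recv 17: drop
Round 2: pos3(id25) recv 42: fwd; pos6(id74) recv 40: drop; pos0(id35) recv 74: fwd
Round 3: pos4(id40) recv 42: fwd; pos1(id42) recv 74: fwd
Round 4: pos5(id36) recv 42: fwd; pos2(id18) recv 74: fwd
Round 5: pos6(id74) recv 42: drop; pos3(id25) recv 74: fwd
Round 6: pos4(id40) recv 74: fwd
Round 7: pos5(id36) recv 74: fwd
Round 8: pos6(id74) recv 74: ELECTED
Message ID 40 originates at pos 4; dropped at pos 6 in round 2

Answer: 2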